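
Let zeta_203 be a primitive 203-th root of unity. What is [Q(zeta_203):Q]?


The degree equals Euler's totient phi(203).
203 = 7 * 29
phi(203) = 168

168


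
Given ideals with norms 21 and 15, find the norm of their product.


N(IJ) = N(I) * N(J)
= 21 * 15
= 315

315


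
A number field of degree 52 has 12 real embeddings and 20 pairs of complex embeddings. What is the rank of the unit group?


By Dirichlet's unit theorem:
rank = r1 + r2 - 1
= 12 + 20 - 1
= 31

31


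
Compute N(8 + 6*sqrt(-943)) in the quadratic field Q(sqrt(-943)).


N(a + b*sqrt(d)) = a^2 - d*b^2
= (8)^2 - (-943)*(6)^2
= 64 + 33948
= 34012

34012


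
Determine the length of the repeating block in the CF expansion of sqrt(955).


Run the CF algorithm for sqrt(955).
a_0 = floor(sqrt(955)) = 30; set m_0=0, q_0=1.
Recurrence: m' = q*a - m,  q' = (d - m'^2)/q,  a' = floor((a_0 + m')/q').
  step 1: m=30, q=55, a=1
  step 2: m=25, q=6, a=9
  step 3: m=29, q=19, a=3
  step 4: m=28, q=9, a=6
  step 5: m=26, q=31, a=1
  step 6: m=5, q=30, a=1
  step 7: m=25, q=11, a=5
  step 8: m=30, q=5, a=12
  step 9: m=30, q=11, a=5
  step 10: m=25, q=30, a=1
  step 11: m=5, q=31, a=1
  step 12: m=26, q=9, a=6
  step 13: m=28, q=19, a=3
  step 14: m=29, q=6, a=9
  step 15: m=25, q=55, a=1
  step 16: m=30, q=1, a=60
a_16 = 2*a_0 = 60, so the period closes here.
sqrt(955) = [30; 1, 9, 3, 6, 1, 1, 5, 12, 5, 1, 1, 6, 3, 9, 1, 60]
Period length = 16

16


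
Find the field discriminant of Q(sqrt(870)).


For K = Q(sqrt(d)) with d squarefree: disc(K) = d if d = 1 mod 4, and disc(K) = 4d if d = 2 or 3 mod 4.
Here d = 870, and d mod 4 = 2.
d = 2 mod 4, not 1 (O_K = Z[sqrt(d)]), so disc(K) = 4d = 4 * (870) = 3480

3480


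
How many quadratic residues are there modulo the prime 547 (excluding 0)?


For prime p, the number of non-zero quadratic residues is (p-1)/2.
= (547-1)/2
= 273

273


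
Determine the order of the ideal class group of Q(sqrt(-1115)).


K = Q(sqrt(-1115)). d mod 4 = 1, so D = disc(K) = d = -1115
h(K) equals the number of primitive reduced positive-definite forms (a, b, c) = a*x^2 + b*x*y + c*y^2 with b^2 - 4ac = D,
where reduced means |b| <= a <= c, with b >= 0 whenever |b| = a or a = c, and primitive means gcd(a, b, c) = 1.
Reduced forces 3a^2 <= |D| = 1115, so 1 <= a <= 19; b must have the parity of D, and c = (b^2 - D)/(4a) must be an integer >= a.
Enumerate a = 1..19, b in [-a, a]:
  a=1: (1, 1, 279)  [1]
  a=2: none
  a=3: (3, -1, 93), (3, 1, 93)  [2]
  a=4: none
  a=5: (5, 5, 57)  [1]
  a=6..8: none
  a=9: (9, -1, 31), (9, 1, 31)  [2]
  a=10..12: none
  a=13: (13, -9, 23), (13, 9, 23)  [2]
  a=14: none
  a=15: (15, -5, 19), (15, 5, 19)  [2]
  a=16..19: none
Total reduced forms: 1 + 2 + 1 + 2 + 2 + 2 = 10
h = 10

10


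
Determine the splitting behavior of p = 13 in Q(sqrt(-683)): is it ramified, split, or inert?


K = Q(sqrt(-683)). Since d mod 4 = 1, disc(K) = -683.
Check p | disc: -683 mod 13 = 6.
p does not divide disc. Compute Legendre symbol (d/p):
6^((13-1)/2) mod 13 = -1
(d/p) = -1, so p is inert: (p) stays prime with e=1, f=2, g=1.
Therefore p is inert.

inert


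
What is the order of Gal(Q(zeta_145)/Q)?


|Gal(Q(zeta_145)/Q)| = phi(145)
= 112

112


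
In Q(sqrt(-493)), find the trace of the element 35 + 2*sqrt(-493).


Tr(a + b*sqrt(d)) = (a + b*sqrt(d)) + (a - b*sqrt(d)) = 2a
= 2 * (35)
= 70

70


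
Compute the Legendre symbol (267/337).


p = 337 is prime, so compute (267/337) with the reciprocity algorithm (Jacobi-symbol steps: pull out 2s via (2/n), flip via reciprocity, reduce):
  reciprocity: (267/337) -> +(337/267)
  reduce: (70/267)
  pull out 2: (2/267) = -1  (since 267 mod 8 = 3)
  reciprocity: (35/267) -> -(267/35)
  reduce: (22/35)
  pull out 2: (2/35) = -1  (since 35 mod 8 = 3)
  reciprocity: (11/35) -> -(35/11)
  reduce: (2/11)
  pull out 2: (2/11) = -1  (since 11 mod 8 = 3)
  (1/11) = 1
Product of signs = -1
(267/337) = -1

-1


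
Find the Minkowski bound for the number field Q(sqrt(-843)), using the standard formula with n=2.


d = -843, d mod 4 = 1, so disc(K) = d = -843; |disc(K)| = 843
Imaginary quadratic field, so n = 2, s = r2 = 1, r1 = 0
M = (n!/n^n) * (4/pi)^s * sqrt(|disc(K)|) = (2!/2^2) * (4/pi)^1 * sqrt(843)
= 0.5 * 1.273240 * 29.034462
= 18.4839

18.4839


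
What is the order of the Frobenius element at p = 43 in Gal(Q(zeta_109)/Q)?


The Frobenius at p in Gal(Q(zeta_n)/Q) = (Z/nZ)* is the class of p, so its order is ord_109(43), the smallest k >= 1 with 43^k = 1 mod 109.
n = 109 = 109, phi(109) = 108; the order divides phi(n).
Divisors of 108: 1, 2, 3, 4, 6, 9, 12, 18, 27, 36, 54, 108
Repeated squaring mod 109: 43^1 = 43, 43^2 = 105, 43^4 = 16, 43^8 = 38, 43^16 = 27, 43^32 = 75, 43^64 = 66
Test divisors in increasing order:
  k=1: 43^1 = 43 mod 109
  k=2: 43^2 = 105 mod 109
  k=3: 43^3 = 105 * 43 = 46 mod 109
  k=4: 43^4 = 16 mod 109
  k=6: 43^6 = 16 * 105 = 45 mod 109
  k=9: 43^9 = 38 * 43 = 108 mod 109
  k=12: 43^12 = 38 * 16 = 63 mod 109
  k=18: 43^18 = 27 * 105 = 1 mod 109  <- first divisor giving 1
Order = 18

18


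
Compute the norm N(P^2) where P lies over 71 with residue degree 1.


N(P^a) = p^(a*f)
= 71^(2*1)
= 71^2
= 5041

5041


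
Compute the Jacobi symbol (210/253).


Compute (210/253) via quadratic reciprocity:
  pull out 2: (2/253) = -1  (since 253 mod 8 = 5)
  reciprocity: (105/253) -> +(253/105)
  reduce: (43/105)
  reciprocity: (43/105) -> +(105/43)
  reduce: (19/43)
  reciprocity: (19/43) -> -(43/19)
  reduce: (5/19)
  reciprocity: (5/19) -> +(19/5)
  reduce: (4/5)
  pull out 2: (2/5) = -1  (since 5 mod 8 = 5)
  pull out 2: (2/5) = -1  (since 5 mod 8 = 5)
  (1/5) = 1
Product of signs = 1

1


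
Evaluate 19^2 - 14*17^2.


x^2 - d*y^2
= 19^2 - 14*17^2
= 361 - 4046
= -3685

-3685


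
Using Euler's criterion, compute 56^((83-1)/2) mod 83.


p = 83 is prime and the exponent is (p-1)/2 = 41, so by Euler's criterion 56^41 = (56/83) = +1 or -1 mod 83.
Compute by square-and-multiply:
  41 = 32 + 8 + 1 (binary 101001)
  Repeated squaring mod 83: 56^1 = 56, 56^2 = 65, 56^4 = 75, 56^8 = 64, 56^16 = 29, 56^32 = 11
  56^41 = 56^32 * 56^8 * 56^1 = 11 * 64 * 56 mod 83
    11 * 64 = 704 = 40 mod 83
    40 * 56 = 2240 = 82 mod 83
  56^41 = 82 mod 83
Result 82 = p - 1 = -1 mod 83: 56 is a quadratic non-residue mod 83. As a residue in [0, p-1] the value is 82.
56^41 mod 83 = 82

82


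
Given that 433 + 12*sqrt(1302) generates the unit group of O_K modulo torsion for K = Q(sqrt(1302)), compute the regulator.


epsilon = 433 + 12*sqrt(1302)
= 865.9988
R = ln(865.9988)
= 6.7639

6.7639


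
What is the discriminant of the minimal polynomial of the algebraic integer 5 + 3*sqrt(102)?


The element 5 + 3*sqrt(102) has minimal polynomial:
x^2 - 10*x - 893
Discriminant = (-10)^2 - 4*(-893)
= 100 + 3572
= 3672

3672


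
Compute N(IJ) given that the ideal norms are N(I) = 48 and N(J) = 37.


N(IJ) = N(I) * N(J)
= 48 * 37
= 1776

1776


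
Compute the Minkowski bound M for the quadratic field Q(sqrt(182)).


d = 182, d mod 4 = 2, so disc(K) = 4d = 728; |disc(K)| = 728
Real quadratic field, so n = 2, s = r2 = 0, r1 = 2
M = (n!/n^n) * (4/pi)^s * sqrt(|disc(K)|) = (2!/2^2) * (4/pi)^0 * sqrt(728)
= 0.5 * 1.000000 * 26.981475
= 13.4907

13.4907


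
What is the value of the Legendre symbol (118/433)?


p = 433 is prime, so compute (118/433) with the reciprocity algorithm (Jacobi-symbol steps: pull out 2s via (2/n), flip via reciprocity, reduce):
  pull out 2: (2/433) = +1  (since 433 mod 8 = 1)
  reciprocity: (59/433) -> +(433/59)
  reduce: (20/59)
  pull out 2: (2/59) = -1  (since 59 mod 8 = 3)
  pull out 2: (2/59) = -1  (since 59 mod 8 = 3)
  reciprocity: (5/59) -> +(59/5)
  reduce: (4/5)
  pull out 2: (2/5) = -1  (since 5 mod 8 = 5)
  pull out 2: (2/5) = -1  (since 5 mod 8 = 5)
  (1/5) = 1
Product of signs = 1
(118/433) = 1

1


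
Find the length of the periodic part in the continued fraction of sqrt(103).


Run the CF algorithm for sqrt(103).
a_0 = floor(sqrt(103)) = 10; set m_0=0, q_0=1.
Recurrence: m' = q*a - m,  q' = (d - m'^2)/q,  a' = floor((a_0 + m')/q').
  step 1: m=10, q=3, a=6
  step 2: m=8, q=13, a=1
  step 3: m=5, q=6, a=2
  step 4: m=7, q=9, a=1
  step 5: m=2, q=11, a=1
  step 6: m=9, q=2, a=9
  step 7: m=9, q=11, a=1
  step 8: m=2, q=9, a=1
  step 9: m=7, q=6, a=2
  step 10: m=5, q=13, a=1
  step 11: m=8, q=3, a=6
  step 12: m=10, q=1, a=20
a_12 = 2*a_0 = 20, so the period closes here.
sqrt(103) = [10; 6, 1, 2, 1, 1, 9, 1, 1, 2, 1, 6, 20]
Period length = 12

12


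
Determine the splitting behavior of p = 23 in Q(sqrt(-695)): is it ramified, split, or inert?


K = Q(sqrt(-695)). Since d mod 4 = 1, disc(K) = -695.
Check p | disc: -695 mod 23 = 18.
p does not divide disc. Compute Legendre symbol (d/p):
18^((23-1)/2) mod 23 = 1
(d/p) = 1, so p splits: (p) = P*P' with e=1, f=1, g=2.
Therefore p is split.

split


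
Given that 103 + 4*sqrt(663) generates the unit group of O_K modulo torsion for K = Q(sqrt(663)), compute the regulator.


epsilon = 103 + 4*sqrt(663)
= 205.9951
R = ln(205.9951)
= 5.3279

5.3279


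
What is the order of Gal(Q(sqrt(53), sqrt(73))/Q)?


The 2 square roots of distinct primes are multiplicatively independent over Q,
so [K:Q] = 2^2 and Gal(K/Q) is isomorphic to (Z/2Z)^2.
|Gal| = 2^2 = 4

4


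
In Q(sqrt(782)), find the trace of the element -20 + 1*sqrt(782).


Tr(a + b*sqrt(d)) = (a + b*sqrt(d)) + (a - b*sqrt(d)) = 2a
= 2 * (-20)
= -40

-40


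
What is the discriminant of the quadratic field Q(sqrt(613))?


For K = Q(sqrt(d)) with d squarefree: disc(K) = d if d = 1 mod 4, and disc(K) = 4d if d = 2 or 3 mod 4.
Here d = 613, and d mod 4 = 1.
d = 1 mod 4 (O_K = Z[(1+sqrt(d))/2]), so disc(K) = d = 613

613


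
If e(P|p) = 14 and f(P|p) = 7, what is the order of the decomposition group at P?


|D_P| = e * f
= 14 * 7
= 98

98


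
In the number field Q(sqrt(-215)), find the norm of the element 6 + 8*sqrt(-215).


N(a + b*sqrt(d)) = a^2 - d*b^2
= (6)^2 - (-215)*(8)^2
= 36 + 13760
= 13796

13796


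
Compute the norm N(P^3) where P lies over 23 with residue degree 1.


N(P^a) = p^(a*f)
= 23^(3*1)
= 23^3
= 12167

12167


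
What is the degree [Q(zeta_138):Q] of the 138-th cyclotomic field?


The degree equals Euler's totient phi(138).
138 = 2 * 3 * 23
phi(138) = 44

44


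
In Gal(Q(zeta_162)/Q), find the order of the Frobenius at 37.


The Frobenius at p in Gal(Q(zeta_n)/Q) = (Z/nZ)* is the class of p, so its order is ord_162(37), the smallest k >= 1 with 37^k = 1 mod 162.
n = 162 = 2 * 3^4, phi(162) = 54; the order divides phi(n).
Divisors of 54: 1, 2, 3, 6, 9, 18, 27, 54
Repeated squaring mod 162: 37^1 = 37, 37^2 = 73, 37^4 = 145, 37^8 = 127, 37^16 = 91, 37^32 = 19
Test divisors in increasing order:
  k=1: 37^1 = 37 mod 162
  k=2: 37^2 = 73 mod 162
  k=3: 37^3 = 73 * 37 = 109 mod 162
  k=6: 37^6 = 145 * 73 = 55 mod 162
  k=9: 37^9 = 127 * 37 = 1 mod 162  <- first divisor giving 1
Order = 9

9


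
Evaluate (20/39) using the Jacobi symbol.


Compute (20/39) via quadratic reciprocity:
  pull out 2: (2/39) = +1  (since 39 mod 8 = 7)
  pull out 2: (2/39) = +1  (since 39 mod 8 = 7)
  reciprocity: (5/39) -> +(39/5)
  reduce: (4/5)
  pull out 2: (2/5) = -1  (since 5 mod 8 = 5)
  pull out 2: (2/5) = -1  (since 5 mod 8 = 5)
  (1/5) = 1
Product of signs = 1

1


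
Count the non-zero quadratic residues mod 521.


For prime p, the number of non-zero quadratic residues is (p-1)/2.
= (521-1)/2
= 260

260


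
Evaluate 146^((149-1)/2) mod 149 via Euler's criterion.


p = 149 is prime and the exponent is (p-1)/2 = 74, so by Euler's criterion 146^74 = (146/149) = +1 or -1 mod 149.
Compute by square-and-multiply:
  74 = 64 + 8 + 2 (binary 1001010)
  Repeated squaring mod 149: 146^1 = 146, 146^2 = 9, 146^4 = 81, 146^8 = 5, 146^16 = 25, 146^32 = 29, 146^64 = 96
  146^74 = 146^64 * 146^8 * 146^2 = 96 * 5 * 9 mod 149
    96 * 5 = 480 = 33 mod 149
    33 * 9 = 297 = 148 mod 149
  146^74 = 148 mod 149
Result 148 = p - 1 = -1 mod 149: 146 is a quadratic non-residue mod 149. As a residue in [0, p-1] the value is 148.
146^74 mod 149 = 148

148


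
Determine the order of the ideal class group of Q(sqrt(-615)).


K = Q(sqrt(-615)). d mod 4 = 1, so D = disc(K) = d = -615
h(K) equals the number of primitive reduced positive-definite forms (a, b, c) = a*x^2 + b*x*y + c*y^2 with b^2 - 4ac = D,
where reduced means |b| <= a <= c, with b >= 0 whenever |b| = a or a = c, and primitive means gcd(a, b, c) = 1.
Reduced forces 3a^2 <= |D| = 615, so 1 <= a <= 14; b must have the parity of D, and c = (b^2 - D)/(4a) must be an integer >= a.
Enumerate a = 1..14, b in [-a, a]:
  a=1: (1, 1, 154)  [1]
  a=2: (2, -1, 77), (2, 1, 77)  [2]
  a=3: (3, 3, 52)  [1]
  a=4: (4, -3, 39), (4, 3, 39)  [2]
  a=5: (5, 5, 32)  [1]
  a=6: (6, -3, 26), (6, 3, 26)  [2]
  a=7: (7, -1, 22), (7, 1, 22)  [2]
  a=8: (8, -5, 20), (8, 5, 20)  [2]
  a=9: none
  a=10: (10, -5, 16), (10, 5, 16)  [2]
  a=11: (11, -1, 14), (11, 1, 14)  [2]
  a=12: (12, -3, 13), (12, 3, 13)  [2]
  a=13: none
  a=14: (14, 13, 14)  [1]
Total reduced forms: 1 + 2 + 1 + 2 + 1 + 2 + 2 + 2 + 2 + 2 + 2 + 1 = 20
h = 20

20


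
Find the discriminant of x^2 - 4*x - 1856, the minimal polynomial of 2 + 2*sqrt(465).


The element 2 + 2*sqrt(465) has minimal polynomial:
x^2 - 4*x - 1856
Discriminant = (-4)^2 - 4*(-1856)
= 16 + 7424
= 7440

7440


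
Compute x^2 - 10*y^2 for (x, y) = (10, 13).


x^2 - d*y^2
= 10^2 - 10*13^2
= 100 - 1690
= -1590

-1590


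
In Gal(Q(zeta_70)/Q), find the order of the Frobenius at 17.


The Frobenius at p in Gal(Q(zeta_n)/Q) = (Z/nZ)* is the class of p, so its order is ord_70(17), the smallest k >= 1 with 17^k = 1 mod 70.
n = 70 = 2 * 5 * 7, phi(70) = 24; the order divides phi(n).
Divisors of 24: 1, 2, 3, 4, 6, 8, 12, 24
Repeated squaring mod 70: 17^1 = 17, 17^2 = 9, 17^4 = 11, 17^8 = 51, 17^16 = 11
Test divisors in increasing order:
  k=1: 17^1 = 17 mod 70
  k=2: 17^2 = 9 mod 70
  k=3: 17^3 = 9 * 17 = 13 mod 70
  k=4: 17^4 = 11 mod 70
  k=6: 17^6 = 11 * 9 = 29 mod 70
  k=8: 17^8 = 51 mod 70
  k=12: 17^12 = 51 * 11 = 1 mod 70  <- first divisor giving 1
Order = 12

12


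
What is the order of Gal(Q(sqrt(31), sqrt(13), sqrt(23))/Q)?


The 3 square roots of distinct primes are multiplicatively independent over Q,
so [K:Q] = 2^3 and Gal(K/Q) is isomorphic to (Z/2Z)^3.
|Gal| = 2^3 = 8

8


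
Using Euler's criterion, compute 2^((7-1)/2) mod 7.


p = 7 is prime and the exponent is (p-1)/2 = 3, so by Euler's criterion 2^3 = (2/7) = +1 or -1 mod 7.
Compute by square-and-multiply:
  3 = 2 + 1 (binary 11)
  Repeated squaring mod 7: 2^1 = 2, 2^2 = 4
  2^3 = 2^2 * 2^1 = 4 * 2 mod 7
    4 * 2 = 8 = 1 mod 7
  2^3 = 1 mod 7
Result 1: 2 is a quadratic residue mod 7.
2^3 mod 7 = 1

1


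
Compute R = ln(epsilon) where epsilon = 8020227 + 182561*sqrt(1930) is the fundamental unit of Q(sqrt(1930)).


epsilon = 8020227 + 182561*sqrt(1930)
= 1.6040e+07
R = ln(1.6040e+07)
= 16.5906

16.5906


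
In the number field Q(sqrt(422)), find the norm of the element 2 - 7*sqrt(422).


N(a + b*sqrt(d)) = a^2 - d*b^2
= (2)^2 - (422)*(-7)^2
= 4 - 20678
= -20674

-20674


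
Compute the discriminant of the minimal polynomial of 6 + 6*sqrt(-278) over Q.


The element 6 + 6*sqrt(-278) has minimal polynomial:
x^2 - 12*x + 10044
Discriminant = (-12)^2 - 4*(10044)
= 144 - 40176
= -40032

-40032


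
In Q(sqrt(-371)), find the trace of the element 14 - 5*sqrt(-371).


Tr(a + b*sqrt(d)) = (a + b*sqrt(d)) + (a - b*sqrt(d)) = 2a
= 2 * (14)
= 28

28


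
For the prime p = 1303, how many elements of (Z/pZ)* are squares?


For prime p, the number of non-zero quadratic residues is (p-1)/2.
= (1303-1)/2
= 651

651


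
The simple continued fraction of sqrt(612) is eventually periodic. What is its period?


Run the CF algorithm for sqrt(612).
a_0 = floor(sqrt(612)) = 24; set m_0=0, q_0=1.
Recurrence: m' = q*a - m,  q' = (d - m'^2)/q,  a' = floor((a_0 + m')/q').
  step 1: m=24, q=36, a=1
  step 2: m=12, q=13, a=2
  step 3: m=14, q=32, a=1
  step 4: m=18, q=9, a=4
  step 5: m=18, q=32, a=1
  step 6: m=14, q=13, a=2
  step 7: m=12, q=36, a=1
  step 8: m=24, q=1, a=48
a_8 = 2*a_0 = 48, so the period closes here.
sqrt(612) = [24; 1, 2, 1, 4, 1, 2, 1, 48]
Period length = 8

8


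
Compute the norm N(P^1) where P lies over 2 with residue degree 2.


N(P^a) = p^(a*f)
= 2^(1*2)
= 2^2
= 4

4


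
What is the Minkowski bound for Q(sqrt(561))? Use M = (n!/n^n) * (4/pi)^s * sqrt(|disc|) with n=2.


d = 561, d mod 4 = 1, so disc(K) = d = 561; |disc(K)| = 561
Real quadratic field, so n = 2, s = r2 = 0, r1 = 2
M = (n!/n^n) * (4/pi)^s * sqrt(|disc(K)|) = (2!/2^2) * (4/pi)^0 * sqrt(561)
= 0.5 * 1.000000 * 23.685439
= 11.8427

11.8427


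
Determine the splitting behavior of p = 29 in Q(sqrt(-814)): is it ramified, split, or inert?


K = Q(sqrt(-814)). Since d mod 4 = 2, disc(K) = -3256.
Check p | disc: -3256 mod 29 = 21.
p does not divide disc. Compute Legendre symbol (d/p):
27^((29-1)/2) mod 29 = -1
(d/p) = -1, so p is inert: (p) stays prime with e=1, f=2, g=1.
Therefore p is inert.

inert


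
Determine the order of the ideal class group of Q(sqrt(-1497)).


K = Q(sqrt(-1497)). d mod 4 = 3, so D = disc(K) = 4d = -5988
h(K) equals the number of primitive reduced positive-definite forms (a, b, c) = a*x^2 + b*x*y + c*y^2 with b^2 - 4ac = D,
where reduced means |b| <= a <= c, with b >= 0 whenever |b| = a or a = c, and primitive means gcd(a, b, c) = 1.
Reduced forces 3a^2 <= |D| = 5988, so 1 <= a <= 44; b must have the parity of D, and c = (b^2 - D)/(4a) must be an integer >= a.
Enumerate a = 1..44, b in [-a, a]:
  a=1: (1, 0, 1497)  [1]
  a=2: (2, 2, 749)  [1]
  a=3: (3, 0, 499)  [1]
  a=4..5: none
  a=6: (6, 6, 251)  [1]
  a=7: (7, -2, 214), (7, 2, 214)  [2]
  a=8..13: none
  a=14: (14, -2, 107), (14, 2, 107)  [2]
  a=15..16: none
  a=17: (17, -8, 89), (17, 8, 89)  [2]
  a=18: none
  a=19: (19, -4, 79), (19, 4, 79)  [2]
  a=20: none
  a=21: (21, -12, 73), (21, 12, 73)  [2]
  a=22..33: none
  a=34: (34, -26, 49), (34, 26, 49)  [2]
  a=35..37: none
  a=38: (38, -34, 47), (38, 34, 47)  [2]
  a=39..40: none
  a=41: (41, -30, 42), (41, 30, 42)  [2]
  a=42..44: none
Total reduced forms: 1 + 1 + 1 + 1 + 2 + 2 + 2 + 2 + 2 + 2 + 2 + 2 = 20
h = 20

20


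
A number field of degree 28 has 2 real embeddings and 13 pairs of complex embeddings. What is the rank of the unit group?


By Dirichlet's unit theorem:
rank = r1 + r2 - 1
= 2 + 13 - 1
= 14

14


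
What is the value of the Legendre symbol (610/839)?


p = 839 is prime, so compute (610/839) with the reciprocity algorithm (Jacobi-symbol steps: pull out 2s via (2/n), flip via reciprocity, reduce):
  pull out 2: (2/839) = +1  (since 839 mod 8 = 7)
  reciprocity: (305/839) -> +(839/305)
  reduce: (229/305)
  reciprocity: (229/305) -> +(305/229)
  reduce: (76/229)
  pull out 2: (2/229) = -1  (since 229 mod 8 = 5)
  pull out 2: (2/229) = -1  (since 229 mod 8 = 5)
  reciprocity: (19/229) -> +(229/19)
  reduce: (1/19)
  (1/19) = 1
Product of signs = 1
(610/839) = 1

1


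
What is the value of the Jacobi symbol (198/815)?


Compute (198/815) via quadratic reciprocity:
  pull out 2: (2/815) = +1  (since 815 mod 8 = 7)
  reciprocity: (99/815) -> -(815/99)
  reduce: (23/99)
  reciprocity: (23/99) -> -(99/23)
  reduce: (7/23)
  reciprocity: (7/23) -> -(23/7)
  reduce: (2/7)
  pull out 2: (2/7) = +1  (since 7 mod 8 = 7)
  (1/7) = 1
Product of signs = -1

-1


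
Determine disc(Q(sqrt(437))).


For K = Q(sqrt(d)) with d squarefree: disc(K) = d if d = 1 mod 4, and disc(K) = 4d if d = 2 or 3 mod 4.
Here d = 437, and d mod 4 = 1.
d = 1 mod 4 (O_K = Z[(1+sqrt(d))/2]), so disc(K) = d = 437

437


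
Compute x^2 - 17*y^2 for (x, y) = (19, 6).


x^2 - d*y^2
= 19^2 - 17*6^2
= 361 - 612
= -251

-251


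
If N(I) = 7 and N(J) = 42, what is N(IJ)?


N(IJ) = N(I) * N(J)
= 7 * 42
= 294

294


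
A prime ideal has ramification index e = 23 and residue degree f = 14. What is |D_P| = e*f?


|D_P| = e * f
= 23 * 14
= 322

322


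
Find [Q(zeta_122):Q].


The degree equals Euler's totient phi(122).
122 = 2 * 61
phi(122) = 60

60


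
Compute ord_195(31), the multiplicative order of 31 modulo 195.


We want ord_195(31), the smallest k >= 1 with 31^k = 1 mod 195.
n = 195 = 3 * 5 * 13, phi(195) = 96; the order divides phi(n).
Divisors of 96: 1, 2, 3, 4, 6, 8, 12, 16, 24, 32, 48, 96
Repeated squaring mod 195: 31^1 = 31, 31^2 = 181, 31^4 = 1, 31^8 = 1, 31^16 = 1, 31^32 = 1, 31^64 = 1
Test divisors in increasing order:
  k=1: 31^1 = 31 mod 195
  k=2: 31^2 = 181 mod 195
  k=3: 31^3 = 181 * 31 = 151 mod 195
  k=4: 31^4 = 1 mod 195  <- first divisor giving 1
Order = 4

4


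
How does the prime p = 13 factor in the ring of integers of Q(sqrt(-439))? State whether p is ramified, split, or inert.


K = Q(sqrt(-439)). Since d mod 4 = 1, disc(K) = -439.
Check p | disc: -439 mod 13 = 3.
p does not divide disc. Compute Legendre symbol (d/p):
3^((13-1)/2) mod 13 = 1
(d/p) = 1, so p splits: (p) = P*P' with e=1, f=1, g=2.
Therefore p is split.

split


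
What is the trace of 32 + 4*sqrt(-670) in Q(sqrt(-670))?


Tr(a + b*sqrt(d)) = (a + b*sqrt(d)) + (a - b*sqrt(d)) = 2a
= 2 * (32)
= 64

64


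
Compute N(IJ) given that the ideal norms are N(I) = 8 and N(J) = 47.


N(IJ) = N(I) * N(J)
= 8 * 47
= 376

376


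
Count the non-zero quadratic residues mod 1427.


For prime p, the number of non-zero quadratic residues is (p-1)/2.
= (1427-1)/2
= 713

713


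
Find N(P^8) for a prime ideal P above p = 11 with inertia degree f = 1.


N(P^a) = p^(a*f)
= 11^(8*1)
= 11^8
= 214358881

214358881


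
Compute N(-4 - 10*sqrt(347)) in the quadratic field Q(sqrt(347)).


N(a + b*sqrt(d)) = a^2 - d*b^2
= (-4)^2 - (347)*(-10)^2
= 16 - 34700
= -34684

-34684


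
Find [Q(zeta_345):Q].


The degree equals Euler's totient phi(345).
345 = 3 * 5 * 23
phi(345) = 176

176


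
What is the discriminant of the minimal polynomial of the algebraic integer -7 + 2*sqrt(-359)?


The element -7 + 2*sqrt(-359) has minimal polynomial:
x^2 + 14*x + 1485
Discriminant = (14)^2 - 4*(1485)
= 196 - 5940
= -5744

-5744


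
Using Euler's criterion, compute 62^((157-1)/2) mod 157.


p = 157 is prime and the exponent is (p-1)/2 = 78, so by Euler's criterion 62^78 = (62/157) = +1 or -1 mod 157.
Compute by square-and-multiply:
  78 = 64 + 8 + 4 + 2 (binary 1001110)
  Repeated squaring mod 157: 62^1 = 62, 62^2 = 76, 62^4 = 124, 62^8 = 147, 62^16 = 100, 62^32 = 109, 62^64 = 106
  62^78 = 62^64 * 62^8 * 62^4 * 62^2 = 106 * 147 * 124 * 76 mod 157
    106 * 147 = 15582 = 39 mod 157
    39 * 124 = 4836 = 126 mod 157
    126 * 76 = 9576 = 156 mod 157
  62^78 = 156 mod 157
Result 156 = p - 1 = -1 mod 157: 62 is a quadratic non-residue mod 157. As a residue in [0, p-1] the value is 156.
62^78 mod 157 = 156

156


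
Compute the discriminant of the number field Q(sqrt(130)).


For K = Q(sqrt(d)) with d squarefree: disc(K) = d if d = 1 mod 4, and disc(K) = 4d if d = 2 or 3 mod 4.
Here d = 130, and d mod 4 = 2.
d = 2 mod 4, not 1 (O_K = Z[sqrt(d)]), so disc(K) = 4d = 4 * (130) = 520

520


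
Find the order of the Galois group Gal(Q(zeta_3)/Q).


|Gal(Q(zeta_3)/Q)| = phi(3)
= 2

2


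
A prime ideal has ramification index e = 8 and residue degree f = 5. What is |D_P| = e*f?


|D_P| = e * f
= 8 * 5
= 40

40


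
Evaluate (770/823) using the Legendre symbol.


p = 823 is prime, so compute (770/823) with the reciprocity algorithm (Jacobi-symbol steps: pull out 2s via (2/n), flip via reciprocity, reduce):
  pull out 2: (2/823) = +1  (since 823 mod 8 = 7)
  reciprocity: (385/823) -> +(823/385)
  reduce: (53/385)
  reciprocity: (53/385) -> +(385/53)
  reduce: (14/53)
  pull out 2: (2/53) = -1  (since 53 mod 8 = 5)
  reciprocity: (7/53) -> +(53/7)
  reduce: (4/7)
  pull out 2: (2/7) = +1  (since 7 mod 8 = 7)
  pull out 2: (2/7) = +1  (since 7 mod 8 = 7)
  (1/7) = 1
Product of signs = -1
(770/823) = -1

-1


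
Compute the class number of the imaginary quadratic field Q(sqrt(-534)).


K = Q(sqrt(-534)). d mod 4 = 2, so D = disc(K) = 4d = -2136
h(K) equals the number of primitive reduced positive-definite forms (a, b, c) = a*x^2 + b*x*y + c*y^2 with b^2 - 4ac = D,
where reduced means |b| <= a <= c, with b >= 0 whenever |b| = a or a = c, and primitive means gcd(a, b, c) = 1.
Reduced forces 3a^2 <= |D| = 2136, so 1 <= a <= 26; b must have the parity of D, and c = (b^2 - D)/(4a) must be an integer >= a.
Enumerate a = 1..26, b in [-a, a]:
  a=1: (1, 0, 534)  [1]
  a=2: (2, 0, 267)  [1]
  a=3: (3, 0, 178)  [1]
  a=4: none
  a=5: (5, -2, 107), (5, 2, 107)  [2]
  a=6: (6, 0, 89)  [1]
  a=7..9: none
  a=10: (10, -8, 55), (10, 8, 55)  [2]
  a=11: (11, -8, 50), (11, 8, 50)  [2]
  a=12: none
  a=13: (13, -10, 43), (13, 10, 43)  [2]
  a=14: none
  a=15: (15, -12, 38), (15, 12, 38)  [2]
  a=16..18: none
  a=19: (19, -12, 30), (19, 12, 30)  [2]
  a=20..21: none
  a=22: (22, -8, 25), (22, 8, 25)  [2]
  a=23: (23, -16, 26), (23, 16, 26)  [2]
  a=24..26: none
Total reduced forms: 1 + 1 + 1 + 2 + 1 + 2 + 2 + 2 + 2 + 2 + 2 + 2 = 20
h = 20

20


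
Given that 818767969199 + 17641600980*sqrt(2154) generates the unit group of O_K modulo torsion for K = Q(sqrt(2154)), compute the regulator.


epsilon = 818767969199 + 17641600980*sqrt(2154)
= 1.6375e+12
R = ln(1.6375e+12)
= 28.1242

28.1242


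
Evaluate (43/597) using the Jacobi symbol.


Compute (43/597) via quadratic reciprocity:
  reciprocity: (43/597) -> +(597/43)
  reduce: (38/43)
  pull out 2: (2/43) = -1  (since 43 mod 8 = 3)
  reciprocity: (19/43) -> -(43/19)
  reduce: (5/19)
  reciprocity: (5/19) -> +(19/5)
  reduce: (4/5)
  pull out 2: (2/5) = -1  (since 5 mod 8 = 5)
  pull out 2: (2/5) = -1  (since 5 mod 8 = 5)
  (1/5) = 1
Product of signs = 1

1


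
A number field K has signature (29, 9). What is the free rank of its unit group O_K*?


By Dirichlet's unit theorem:
rank = r1 + r2 - 1
= 29 + 9 - 1
= 37

37


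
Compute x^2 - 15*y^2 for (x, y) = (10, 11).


x^2 - d*y^2
= 10^2 - 15*11^2
= 100 - 1815
= -1715

-1715


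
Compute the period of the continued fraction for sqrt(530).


Run the CF algorithm for sqrt(530).
a_0 = floor(sqrt(530)) = 23; set m_0=0, q_0=1.
Recurrence: m' = q*a - m,  q' = (d - m'^2)/q,  a' = floor((a_0 + m')/q').
  step 1: m=23, q=1, a=46
a_1 = 2*a_0 = 46, so the period closes here.
sqrt(530) = [23; 46]
Period length = 1

1


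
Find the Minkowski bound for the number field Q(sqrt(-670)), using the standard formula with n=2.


d = -670, d mod 4 = 2, so disc(K) = 4d = -2680; |disc(K)| = 2680
Imaginary quadratic field, so n = 2, s = r2 = 1, r1 = 0
M = (n!/n^n) * (4/pi)^s * sqrt(|disc(K)|) = (2!/2^2) * (4/pi)^1 * sqrt(2680)
= 0.5 * 1.273240 * 51.768716
= 32.9570

32.9570


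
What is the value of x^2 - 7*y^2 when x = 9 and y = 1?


x^2 - d*y^2
= 9^2 - 7*1^2
= 81 - 7
= 74

74


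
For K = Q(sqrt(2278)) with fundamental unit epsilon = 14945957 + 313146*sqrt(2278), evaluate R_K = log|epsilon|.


epsilon = 14945957 + 313146*sqrt(2278)
= 2.9892e+07
R = ln(2.9892e+07)
= 17.2131

17.2131


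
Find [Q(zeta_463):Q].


The degree equals Euler's totient phi(463).
463 = 463
phi(463) = 462

462


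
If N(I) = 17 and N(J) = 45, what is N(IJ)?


N(IJ) = N(I) * N(J)
= 17 * 45
= 765

765


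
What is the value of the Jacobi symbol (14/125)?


Compute (14/125) via quadratic reciprocity:
  pull out 2: (2/125) = -1  (since 125 mod 8 = 5)
  reciprocity: (7/125) -> +(125/7)
  reduce: (6/7)
  pull out 2: (2/7) = +1  (since 7 mod 8 = 7)
  reciprocity: (3/7) -> -(7/3)
  reduce: (1/3)
  (1/3) = 1
Product of signs = 1

1


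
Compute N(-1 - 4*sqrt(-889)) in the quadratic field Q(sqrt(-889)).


N(a + b*sqrt(d)) = a^2 - d*b^2
= (-1)^2 - (-889)*(-4)^2
= 1 + 14224
= 14225

14225


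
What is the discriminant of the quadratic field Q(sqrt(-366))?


For K = Q(sqrt(d)) with d squarefree: disc(K) = d if d = 1 mod 4, and disc(K) = 4d if d = 2 or 3 mod 4.
Here d = -366, and d mod 4 = 2.
d = 2 mod 4, not 1 (O_K = Z[sqrt(d)]), so disc(K) = 4d = 4 * (-366) = -1464

-1464


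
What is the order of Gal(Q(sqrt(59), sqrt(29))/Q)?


The 2 square roots of distinct primes are multiplicatively independent over Q,
so [K:Q] = 2^2 and Gal(K/Q) is isomorphic to (Z/2Z)^2.
|Gal| = 2^2 = 4

4


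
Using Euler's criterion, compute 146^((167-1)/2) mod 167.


p = 167 is prime and the exponent is (p-1)/2 = 83, so by Euler's criterion 146^83 = (146/167) = +1 or -1 mod 167.
Compute by square-and-multiply:
  83 = 64 + 16 + 2 + 1 (binary 1010011)
  Repeated squaring mod 167: 146^1 = 146, 146^2 = 107, 146^4 = 93, 146^8 = 132, 146^16 = 56, 146^32 = 130, 146^64 = 33
  146^83 = 146^64 * 146^16 * 146^2 * 146^1 = 33 * 56 * 107 * 146 mod 167
    33 * 56 = 1848 = 11 mod 167
    11 * 107 = 1177 = 8 mod 167
    8 * 146 = 1168 = 166 mod 167
  146^83 = 166 mod 167
Result 166 = p - 1 = -1 mod 167: 146 is a quadratic non-residue mod 167. As a residue in [0, p-1] the value is 166.
146^83 mod 167 = 166

166


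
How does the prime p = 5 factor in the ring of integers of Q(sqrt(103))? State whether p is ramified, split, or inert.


K = Q(sqrt(103)). Since d mod 4 = 3, disc(K) = 412.
Check p | disc: 412 mod 5 = 2.
p does not divide disc. Compute Legendre symbol (d/p):
3^((5-1)/2) mod 5 = -1
(d/p) = -1, so p is inert: (p) stays prime with e=1, f=2, g=1.
Therefore p is inert.

inert


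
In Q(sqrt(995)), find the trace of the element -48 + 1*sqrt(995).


Tr(a + b*sqrt(d)) = (a + b*sqrt(d)) + (a - b*sqrt(d)) = 2a
= 2 * (-48)
= -96

-96


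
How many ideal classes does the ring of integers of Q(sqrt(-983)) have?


K = Q(sqrt(-983)). d mod 4 = 1, so D = disc(K) = d = -983
h(K) equals the number of primitive reduced positive-definite forms (a, b, c) = a*x^2 + b*x*y + c*y^2 with b^2 - 4ac = D,
where reduced means |b| <= a <= c, with b >= 0 whenever |b| = a or a = c, and primitive means gcd(a, b, c) = 1.
Reduced forces 3a^2 <= |D| = 983, so 1 <= a <= 18; b must have the parity of D, and c = (b^2 - D)/(4a) must be an integer >= a.
Enumerate a = 1..18, b in [-a, a]:
  a=1: (1, 1, 246)  [1]
  a=2: (2, -1, 123), (2, 1, 123)  [2]
  a=3: (3, -1, 82), (3, 1, 82)  [2]
  a=4: (4, -3, 62), (4, 3, 62)  [2]
  a=5: none
  a=6: (6, -5, 42), (6, -1, 41), (6, 1, 41), (6, 5, 42)  [4]
  a=7: (7, -5, 36), (7, 5, 36)  [2]
  a=8: (8, -3, 31), (8, 3, 31)  [2]
  a=9: (9, -5, 28), (9, 5, 28)  [2]
  a=10..11: none
  a=12: (12, -11, 23), (12, -5, 21), (12, 5, 21), (12, 11, 23)  [4]
  a=13: none
  a=14: (14, -9, 19), (14, -5, 18), (14, 5, 18), (14, 9, 19)  [4]
  a=15: none
  a=16: (16, -13, 18), (16, 13, 18)  [2]
  a=17..18: none
Total reduced forms: 1 + 2 + 2 + 2 + 4 + 2 + 2 + 2 + 4 + 4 + 2 = 27
h = 27

27


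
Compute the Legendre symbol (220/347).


p = 347 is prime, so compute (220/347) with the reciprocity algorithm (Jacobi-symbol steps: pull out 2s via (2/n), flip via reciprocity, reduce):
  pull out 2: (2/347) = -1  (since 347 mod 8 = 3)
  pull out 2: (2/347) = -1  (since 347 mod 8 = 3)
  reciprocity: (55/347) -> -(347/55)
  reduce: (17/55)
  reciprocity: (17/55) -> +(55/17)
  reduce: (4/17)
  pull out 2: (2/17) = +1  (since 17 mod 8 = 1)
  pull out 2: (2/17) = +1  (since 17 mod 8 = 1)
  (1/17) = 1
Product of signs = -1
(220/347) = -1

-1


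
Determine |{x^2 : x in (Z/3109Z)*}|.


For prime p, the number of non-zero quadratic residues is (p-1)/2.
= (3109-1)/2
= 1554

1554


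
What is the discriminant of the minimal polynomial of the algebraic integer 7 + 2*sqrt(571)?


The element 7 + 2*sqrt(571) has minimal polynomial:
x^2 - 14*x - 2235
Discriminant = (-14)^2 - 4*(-2235)
= 196 + 8940
= 9136

9136


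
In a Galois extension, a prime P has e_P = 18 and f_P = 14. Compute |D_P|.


|D_P| = e * f
= 18 * 14
= 252

252


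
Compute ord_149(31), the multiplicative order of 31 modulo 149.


We want ord_149(31), the smallest k >= 1 with 31^k = 1 mod 149.
n = 149 = 149, phi(149) = 148; the order divides phi(n).
Divisors of 148: 1, 2, 4, 37, 74, 148
Repeated squaring mod 149: 31^1 = 31, 31^2 = 67, 31^4 = 19, 31^8 = 63, 31^16 = 95, 31^32 = 85, 31^64 = 73, 31^128 = 114
Test divisors in increasing order:
  k=1: 31^1 = 31 mod 149
  k=2: 31^2 = 67 mod 149
  k=4: 31^4 = 19 mod 149
  k=37: 31^37 = 85 * 19 * 31 = 1 mod 149  <- first divisor giving 1
Order = 37

37


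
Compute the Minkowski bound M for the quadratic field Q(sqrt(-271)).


d = -271, d mod 4 = 1, so disc(K) = d = -271; |disc(K)| = 271
Imaginary quadratic field, so n = 2, s = r2 = 1, r1 = 0
M = (n!/n^n) * (4/pi)^s * sqrt(|disc(K)|) = (2!/2^2) * (4/pi)^1 * sqrt(271)
= 0.5 * 1.273240 * 16.462078
= 10.4801

10.4801


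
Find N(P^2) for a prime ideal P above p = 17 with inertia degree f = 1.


N(P^a) = p^(a*f)
= 17^(2*1)
= 17^2
= 289

289


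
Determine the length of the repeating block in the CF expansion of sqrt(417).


Run the CF algorithm for sqrt(417).
a_0 = floor(sqrt(417)) = 20; set m_0=0, q_0=1.
Recurrence: m' = q*a - m,  q' = (d - m'^2)/q,  a' = floor((a_0 + m')/q').
  step 1: m=20, q=17, a=2
  step 2: m=14, q=13, a=2
  step 3: m=12, q=21, a=1
  step 4: m=9, q=16, a=1
  step 5: m=7, q=23, a=1
  step 6: m=16, q=7, a=5
  step 7: m=19, q=8, a=4
  step 8: m=13, q=31, a=1
  step 9: m=18, q=3, a=12
  step 10: m=18, q=31, a=1
  step 11: m=13, q=8, a=4
  step 12: m=19, q=7, a=5
  step 13: m=16, q=23, a=1
  step 14: m=7, q=16, a=1
  step 15: m=9, q=21, a=1
  step 16: m=12, q=13, a=2
  step 17: m=14, q=17, a=2
  step 18: m=20, q=1, a=40
a_18 = 2*a_0 = 40, so the period closes here.
sqrt(417) = [20; 2, 2, 1, 1, 1, 5, 4, 1, 12, 1, 4, 5, 1, 1, 1, 2, 2, 40]
Period length = 18

18


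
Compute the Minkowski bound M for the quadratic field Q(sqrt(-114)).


d = -114, d mod 4 = 2, so disc(K) = 4d = -456; |disc(K)| = 456
Imaginary quadratic field, so n = 2, s = r2 = 1, r1 = 0
M = (n!/n^n) * (4/pi)^s * sqrt(|disc(K)|) = (2!/2^2) * (4/pi)^1 * sqrt(456)
= 0.5 * 1.273240 * 21.354157
= 13.5945

13.5945


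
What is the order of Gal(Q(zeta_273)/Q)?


|Gal(Q(zeta_273)/Q)| = phi(273)
= 144

144


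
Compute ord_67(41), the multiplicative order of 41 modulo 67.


We want ord_67(41), the smallest k >= 1 with 41^k = 1 mod 67.
n = 67 = 67, phi(67) = 66; the order divides phi(n).
Divisors of 66: 1, 2, 3, 6, 11, 22, 33, 66
Repeated squaring mod 67: 41^1 = 41, 41^2 = 6, 41^4 = 36, 41^8 = 23, 41^16 = 60, 41^32 = 49, 41^64 = 56
Test divisors in increasing order:
  k=1: 41^1 = 41 mod 67
  k=2: 41^2 = 6 mod 67
  k=3: 41^3 = 6 * 41 = 45 mod 67
  k=6: 41^6 = 36 * 6 = 15 mod 67
  k=11: 41^11 = 23 * 6 * 41 = 30 mod 67
  k=22: 41^22 = 60 * 36 * 6 = 29 mod 67
  k=33: 41^33 = 49 * 41 = 66 mod 67
  k=66: 41^66 = 56 * 6 = 1 mod 67  <- first divisor giving 1
Order = 66

66


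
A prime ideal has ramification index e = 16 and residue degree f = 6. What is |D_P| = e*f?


|D_P| = e * f
= 16 * 6
= 96

96


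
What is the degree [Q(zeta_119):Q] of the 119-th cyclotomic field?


The degree equals Euler's totient phi(119).
119 = 7 * 17
phi(119) = 96

96


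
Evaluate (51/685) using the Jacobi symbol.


Compute (51/685) via quadratic reciprocity:
  reciprocity: (51/685) -> +(685/51)
  reduce: (22/51)
  pull out 2: (2/51) = -1  (since 51 mod 8 = 3)
  reciprocity: (11/51) -> -(51/11)
  reduce: (7/11)
  reciprocity: (7/11) -> -(11/7)
  reduce: (4/7)
  pull out 2: (2/7) = +1  (since 7 mod 8 = 7)
  pull out 2: (2/7) = +1  (since 7 mod 8 = 7)
  (1/7) = 1
Product of signs = -1

-1


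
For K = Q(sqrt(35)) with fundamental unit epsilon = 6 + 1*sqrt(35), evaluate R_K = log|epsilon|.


epsilon = 6 + 1*sqrt(35)
= 11.9161
R = ln(11.9161)
= 2.4779

2.4779


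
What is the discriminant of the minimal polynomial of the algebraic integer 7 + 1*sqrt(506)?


The element 7 + 1*sqrt(506) has minimal polynomial:
x^2 - 14*x - 457
Discriminant = (-14)^2 - 4*(-457)
= 196 + 1828
= 2024

2024


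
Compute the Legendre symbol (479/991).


p = 991 is prime, so compute (479/991) with the reciprocity algorithm (Jacobi-symbol steps: pull out 2s via (2/n), flip via reciprocity, reduce):
  reciprocity: (479/991) -> -(991/479)
  reduce: (33/479)
  reciprocity: (33/479) -> +(479/33)
  reduce: (17/33)
  reciprocity: (17/33) -> +(33/17)
  reduce: (16/17)
  pull out 2: (2/17) = +1  (since 17 mod 8 = 1)
  pull out 2: (2/17) = +1  (since 17 mod 8 = 1)
  pull out 2: (2/17) = +1  (since 17 mod 8 = 1)
  pull out 2: (2/17) = +1  (since 17 mod 8 = 1)
  (1/17) = 1
Product of signs = -1
(479/991) = -1

-1


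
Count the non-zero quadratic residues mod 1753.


For prime p, the number of non-zero quadratic residues is (p-1)/2.
= (1753-1)/2
= 876

876


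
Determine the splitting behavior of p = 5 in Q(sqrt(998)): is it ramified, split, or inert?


K = Q(sqrt(998)). Since d mod 4 = 2, disc(K) = 3992.
Check p | disc: 3992 mod 5 = 2.
p does not divide disc. Compute Legendre symbol (d/p):
3^((5-1)/2) mod 5 = -1
(d/p) = -1, so p is inert: (p) stays prime with e=1, f=2, g=1.
Therefore p is inert.

inert


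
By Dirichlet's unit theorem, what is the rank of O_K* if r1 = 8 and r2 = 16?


By Dirichlet's unit theorem:
rank = r1 + r2 - 1
= 8 + 16 - 1
= 23

23


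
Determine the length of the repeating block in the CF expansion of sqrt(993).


Run the CF algorithm for sqrt(993).
a_0 = floor(sqrt(993)) = 31; set m_0=0, q_0=1.
Recurrence: m' = q*a - m,  q' = (d - m'^2)/q,  a' = floor((a_0 + m')/q').
  step 1: m=31, q=32, a=1
  step 2: m=1, q=31, a=1
  step 3: m=30, q=3, a=20
  step 4: m=30, q=31, a=1
  step 5: m=1, q=32, a=1
  step 6: m=31, q=1, a=62
a_6 = 2*a_0 = 62, so the period closes here.
sqrt(993) = [31; 1, 1, 20, 1, 1, 62]
Period length = 6

6


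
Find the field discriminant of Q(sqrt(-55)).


For K = Q(sqrt(d)) with d squarefree: disc(K) = d if d = 1 mod 4, and disc(K) = 4d if d = 2 or 3 mod 4.
Here d = -55, and d mod 4 = 1.
d = 1 mod 4 (O_K = Z[(1+sqrt(d))/2]), so disc(K) = d = -55

-55


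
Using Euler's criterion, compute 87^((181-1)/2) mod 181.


p = 181 is prime and the exponent is (p-1)/2 = 90, so by Euler's criterion 87^90 = (87/181) = +1 or -1 mod 181.
Compute by square-and-multiply:
  90 = 64 + 16 + 8 + 2 (binary 1011010)
  Repeated squaring mod 181: 87^1 = 87, 87^2 = 148, 87^4 = 3, 87^8 = 9, 87^16 = 81, 87^32 = 45, 87^64 = 34
  87^90 = 87^64 * 87^16 * 87^8 * 87^2 = 34 * 81 * 9 * 148 mod 181
    34 * 81 = 2754 = 39 mod 181
    39 * 9 = 351 = 170 mod 181
    170 * 148 = 25160 = 1 mod 181
  87^90 = 1 mod 181
Result 1: 87 is a quadratic residue mod 181.
87^90 mod 181 = 1

1


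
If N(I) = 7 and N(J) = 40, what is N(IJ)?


N(IJ) = N(I) * N(J)
= 7 * 40
= 280

280


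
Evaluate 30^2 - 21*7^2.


x^2 - d*y^2
= 30^2 - 21*7^2
= 900 - 1029
= -129

-129


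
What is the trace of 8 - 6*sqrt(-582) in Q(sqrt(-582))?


Tr(a + b*sqrt(d)) = (a + b*sqrt(d)) + (a - b*sqrt(d)) = 2a
= 2 * (8)
= 16

16


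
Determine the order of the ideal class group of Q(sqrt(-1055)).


K = Q(sqrt(-1055)). d mod 4 = 1, so D = disc(K) = d = -1055
h(K) equals the number of primitive reduced positive-definite forms (a, b, c) = a*x^2 + b*x*y + c*y^2 with b^2 - 4ac = D,
where reduced means |b| <= a <= c, with b >= 0 whenever |b| = a or a = c, and primitive means gcd(a, b, c) = 1.
Reduced forces 3a^2 <= |D| = 1055, so 1 <= a <= 18; b must have the parity of D, and c = (b^2 - D)/(4a) must be an integer >= a.
Enumerate a = 1..18, b in [-a, a]:
  a=1: (1, 1, 264)  [1]
  a=2: (2, -1, 132), (2, 1, 132)  [2]
  a=3: (3, -1, 88), (3, 1, 88)  [2]
  a=4: (4, -1, 66), (4, 1, 66)  [2]
  a=5: (5, 5, 54)  [1]
  a=6: (6, -5, 45), (6, -1, 44), (6, 1, 44), (6, 5, 45)  [4]
  a=7: (7, -3, 38), (7, 3, 38)  [2]
  a=8: (8, -1, 33), (8, 1, 33)  [2]
  a=9: (9, -5, 30), (9, 5, 30)  [2]
  a=10: (10, -5, 27), (10, 5, 27)  [2]
  a=11: (11, -1, 24), (11, 1, 24)  [2]
  a=12: (12, -7, 23), (12, -1, 22), (12, 1, 22), (12, 7, 23)  [4]
  a=13: none
  a=14: (14, -11, 21), (14, -3, 19), (14, 3, 19), (14, 11, 21)  [4]
  a=15: (15, -5, 18), (15, 5, 18)  [2]
  a=16: (16, -15, 20), (16, 15, 20)  [2]
  a=17: (17, -13, 18), (17, 13, 18)  [2]
  a=18: none
Total reduced forms: 1 + 2 + 2 + 2 + 1 + 4 + 2 + 2 + 2 + 2 + 2 + 4 + 4 + 2 + 2 + 2 = 36
h = 36

36
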